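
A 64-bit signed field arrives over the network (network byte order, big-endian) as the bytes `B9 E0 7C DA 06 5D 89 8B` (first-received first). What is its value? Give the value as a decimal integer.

-5052901506058188405

In big-endian order the high byte comes first in memory.
The bytes are already most-significant first: 0xB9E07CDA065D898B.
Top bit is set, so as a signed 64-bit value this is 0xB9E07CDA065D898B − 2^64 = -5052901506058188405.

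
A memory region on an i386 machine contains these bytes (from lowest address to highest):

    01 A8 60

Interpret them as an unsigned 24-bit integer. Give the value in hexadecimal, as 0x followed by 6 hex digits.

0x60A801

Little-endian stores the least-significant byte at the lowest address.
Reassemble most-significant byte first: 60 A8 01 → 0x60A801.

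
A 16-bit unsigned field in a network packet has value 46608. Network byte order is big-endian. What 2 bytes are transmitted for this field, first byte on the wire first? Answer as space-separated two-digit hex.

B6 10

46608 in hexadecimal, padded to 16 bits, is 0xB610.
Split into bytes (most-significant first): B6 10.
Big-endian: lowest address holds the most-significant byte.
So the memory order matches the most-significant-first order: B6 10.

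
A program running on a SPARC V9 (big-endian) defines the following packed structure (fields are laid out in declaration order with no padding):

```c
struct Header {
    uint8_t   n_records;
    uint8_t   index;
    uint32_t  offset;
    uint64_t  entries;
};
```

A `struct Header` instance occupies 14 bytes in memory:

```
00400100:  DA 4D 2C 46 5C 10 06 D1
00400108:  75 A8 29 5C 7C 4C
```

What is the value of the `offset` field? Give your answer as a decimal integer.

742808592

`offset` follows `n_records` (1 B), `index` (1 B), so it starts at offset 1 + 1 = 2 and occupies 4 bytes.
Bytes at offsets 2..5: 2C 46 5C 10.
Big-endian stores the most-significant byte at the lowest address.
The bytes are already most-significant first: 0x2C465C10.
0x2C465C10 = 742808592.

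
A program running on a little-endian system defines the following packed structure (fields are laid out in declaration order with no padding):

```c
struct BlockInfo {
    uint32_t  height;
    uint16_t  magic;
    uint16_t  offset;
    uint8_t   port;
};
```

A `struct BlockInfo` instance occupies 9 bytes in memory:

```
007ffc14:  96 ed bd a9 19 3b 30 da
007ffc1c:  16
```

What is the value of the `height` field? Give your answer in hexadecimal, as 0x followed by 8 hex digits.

0xA9BDED96

`height` is the first field, at byte offset 0, occupying 4 bytes.
Bytes at offsets 0..3: 96 ED BD A9.
In little-endian order the low byte comes first in memory.
Reassemble most-significant byte first: A9 BD ED 96 → 0xA9BDED96.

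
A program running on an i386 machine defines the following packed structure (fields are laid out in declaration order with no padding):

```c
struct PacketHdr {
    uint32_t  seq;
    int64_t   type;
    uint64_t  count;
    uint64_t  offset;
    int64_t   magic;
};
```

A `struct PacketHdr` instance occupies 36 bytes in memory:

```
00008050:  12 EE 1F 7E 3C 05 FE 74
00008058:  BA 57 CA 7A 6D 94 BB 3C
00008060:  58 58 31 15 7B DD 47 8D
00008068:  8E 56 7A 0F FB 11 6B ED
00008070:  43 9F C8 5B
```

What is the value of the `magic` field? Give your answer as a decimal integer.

`magic` follows `seq` (4 B), `type` (8 B), `count` (8 B), `offset` (8 B), so it starts at offset 4 + 8 + 8 + 8 = 28 and occupies 8 bytes.
Bytes at offsets 28..35: FB 11 6B ED 43 9F C8 5B.
In little-endian order the low byte comes first in memory.
Reassemble most-significant byte first: 5B C8 9F 43 ED 6B 11 FB → 0x5BC89F43ED6B11FB.
0x5BC89F43ED6B11FB = 6613711166888415739.

6613711166888415739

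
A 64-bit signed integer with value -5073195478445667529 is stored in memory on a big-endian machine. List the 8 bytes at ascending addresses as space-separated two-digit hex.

B9 98 63 97 5F 20 CB 37

Two's complement of -5073195478445667529 in 64 bits: 5073195478445667529 = 0x46679C68A0DF34C9; invert → 0xB99863975F20CB36; add 1 → 0xB99863975F20CB37.
Split into bytes (most-significant first): B9 98 63 97 5F 20 CB 37.
Big-endian stores the most-significant byte at the lowest address.
So the memory order matches the most-significant-first order: B9 98 63 97 5F 20 CB 37.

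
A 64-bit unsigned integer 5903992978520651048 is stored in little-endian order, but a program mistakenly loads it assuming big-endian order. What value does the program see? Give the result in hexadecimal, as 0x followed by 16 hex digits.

0x28B51F515532EF51

5903992978520651048 in 64-bit hexadecimal is 0x51EF3255511FB528.
Stored little-endian, the bytes at ascending addresses are 28 B5 1F 51 55 32 EF 51.
Read back as big-endian, the last byte is least significant, giving 0x28B51F515532EF51.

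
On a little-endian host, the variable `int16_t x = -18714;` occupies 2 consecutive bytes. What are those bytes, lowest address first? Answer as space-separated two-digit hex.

Two's complement of -18714 in 16 bits: 18714 = 0x491A; invert → 0xB6E5; add 1 → 0xB6E6.
Split into bytes (most-significant first): B6 E6.
In little-endian order the low byte comes first in memory.
So at ascending addresses the bytes are E6 B6.

E6 B6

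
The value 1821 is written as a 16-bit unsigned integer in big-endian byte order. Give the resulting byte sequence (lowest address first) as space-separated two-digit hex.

1821 in hexadecimal, padded to 16 bits, is 0x071D.
Split into bytes (most-significant first): 07 1D.
Big-endian stores the most-significant byte at the lowest address.
So the memory order matches the most-significant-first order: 07 1D.

07 1D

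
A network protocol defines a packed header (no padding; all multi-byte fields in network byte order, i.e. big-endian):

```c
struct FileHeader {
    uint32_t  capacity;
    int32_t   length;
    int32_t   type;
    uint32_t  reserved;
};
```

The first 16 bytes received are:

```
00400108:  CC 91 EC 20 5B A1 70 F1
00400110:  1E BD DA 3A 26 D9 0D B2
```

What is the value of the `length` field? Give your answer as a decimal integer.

1537306865

`length` follows `capacity` (4 bytes), so it starts at byte offset 4 and occupies 4 bytes.
Bytes at offsets 4..7: 5B A1 70 F1.
Big-endian: lowest address holds the most-significant byte.
The bytes are already most-significant first: 0x5BA170F1.
0x5BA170F1 = 1537306865.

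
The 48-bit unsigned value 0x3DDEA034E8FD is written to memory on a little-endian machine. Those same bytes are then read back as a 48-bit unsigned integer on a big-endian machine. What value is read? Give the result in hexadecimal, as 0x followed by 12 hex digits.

0xFDE834A0DE3D

Stored little-endian, the bytes at ascending addresses are FD E8 34 A0 DE 3D.
Read back as big-endian, the last byte is least significant, giving 0xFDE834A0DE3D.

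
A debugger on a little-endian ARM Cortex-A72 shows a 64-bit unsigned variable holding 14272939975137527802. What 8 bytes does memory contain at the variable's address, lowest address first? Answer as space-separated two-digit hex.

FA 87 8B 3E 49 AB 13 C6

14272939975137527802 in hexadecimal, padded to 64 bits, is 0xC613AB493E8B87FA.
Split into bytes (most-significant first): C6 13 AB 49 3E 8B 87 FA.
In little-endian order the low byte comes first in memory.
So at ascending addresses the bytes are FA 87 8B 3E 49 AB 13 C6.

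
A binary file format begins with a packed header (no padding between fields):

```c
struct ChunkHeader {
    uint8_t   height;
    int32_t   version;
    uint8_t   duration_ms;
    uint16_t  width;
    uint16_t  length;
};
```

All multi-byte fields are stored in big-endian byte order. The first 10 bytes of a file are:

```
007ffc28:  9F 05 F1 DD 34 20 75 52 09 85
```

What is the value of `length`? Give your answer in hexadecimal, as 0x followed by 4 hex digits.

0x0985

`length` follows `height` (1 B), `version` (4 B), `duration_ms` (1 B), `width` (2 B), so it starts at offset 1 + 4 + 1 + 2 = 8 and occupies 2 bytes.
Bytes at offsets 8..9: 09 85.
Big-endian: lowest address holds the most-significant byte.
The bytes are already most-significant first: 0x0985.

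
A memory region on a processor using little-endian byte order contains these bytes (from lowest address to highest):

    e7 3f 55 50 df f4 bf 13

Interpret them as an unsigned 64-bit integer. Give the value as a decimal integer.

In little-endian order the low byte comes first in memory.
Reassemble most-significant byte first: 13 BF F4 DF 50 55 3F E7 → 0x13BFF4DF50553FE7.
0x13BFF4DF50553FE7 = 1423125247235014631.

1423125247235014631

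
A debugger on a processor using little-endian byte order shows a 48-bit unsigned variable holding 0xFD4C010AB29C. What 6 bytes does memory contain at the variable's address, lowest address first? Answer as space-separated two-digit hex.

Split into bytes (most-significant first): FD 4C 01 0A B2 9C.
Little-endian: lowest address holds the least-significant byte.
So at ascending addresses the bytes are 9C B2 0A 01 4C FD.

9C B2 0A 01 4C FD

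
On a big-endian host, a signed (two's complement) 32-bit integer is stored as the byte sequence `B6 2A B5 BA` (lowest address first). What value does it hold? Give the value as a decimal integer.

-1238714950

Big-endian: lowest address holds the most-significant byte.
The bytes are already most-significant first: 0xB62AB5BA.
Top bit is set, so as a signed 32-bit value this is 0xB62AB5BA − 2^32 = -1238714950.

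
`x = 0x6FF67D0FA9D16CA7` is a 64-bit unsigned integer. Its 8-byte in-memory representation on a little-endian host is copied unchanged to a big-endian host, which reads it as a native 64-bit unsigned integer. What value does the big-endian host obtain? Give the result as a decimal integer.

Stored little-endian, the bytes at ascending addresses are A7 6C D1 A9 0F 7D F6 6F.
Read back as big-endian, the last byte is least significant, giving 0xA76CD1A90F7DF66F.
0xA76CD1A90F7DF66F = 12064248025858307695.

12064248025858307695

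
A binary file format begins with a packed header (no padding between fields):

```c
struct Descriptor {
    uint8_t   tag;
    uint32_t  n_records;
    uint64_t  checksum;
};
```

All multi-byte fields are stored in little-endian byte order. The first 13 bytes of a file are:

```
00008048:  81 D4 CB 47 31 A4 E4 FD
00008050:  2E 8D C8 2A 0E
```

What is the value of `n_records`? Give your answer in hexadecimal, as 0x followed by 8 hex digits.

0x3147CBD4

`n_records` follows `tag` (1 byte), so it starts at byte offset 1 and occupies 4 bytes.
Bytes at offsets 1..4: D4 CB 47 31.
In little-endian order the low byte comes first in memory.
Reassemble most-significant byte first: 31 47 CB D4 → 0x3147CBD4.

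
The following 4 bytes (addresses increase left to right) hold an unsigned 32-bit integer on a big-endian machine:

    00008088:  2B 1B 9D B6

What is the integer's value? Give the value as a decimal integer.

Big-endian stores the most-significant byte at the lowest address.
The bytes are already most-significant first: 0x2B1B9DB6.
0x2B1B9DB6 = 723230134.

723230134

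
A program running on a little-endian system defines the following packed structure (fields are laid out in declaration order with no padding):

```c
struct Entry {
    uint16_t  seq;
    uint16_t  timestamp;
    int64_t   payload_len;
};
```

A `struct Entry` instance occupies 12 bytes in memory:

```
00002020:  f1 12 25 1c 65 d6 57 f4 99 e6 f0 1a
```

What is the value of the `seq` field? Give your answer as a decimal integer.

4849

`seq` is the first field, at byte offset 0, occupying 2 bytes.
Bytes at offsets 0..1: F1 12.
Little-endian stores the least-significant byte at the lowest address.
Reassemble most-significant byte first: 12 F1 → 0x12F1.
0x12F1 = 4849.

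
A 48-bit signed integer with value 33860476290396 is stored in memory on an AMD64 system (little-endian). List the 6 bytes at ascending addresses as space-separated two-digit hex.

33860476290396 in hexadecimal, padded to 48 bits, is 0x1ECBC1A9455C.
Split into bytes (most-significant first): 1E CB C1 A9 45 5C.
In little-endian order the low byte comes first in memory.
So at ascending addresses the bytes are 5C 45 A9 C1 CB 1E.

5C 45 A9 C1 CB 1E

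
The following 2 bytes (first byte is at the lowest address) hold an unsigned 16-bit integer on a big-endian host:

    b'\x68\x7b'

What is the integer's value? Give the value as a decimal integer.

26747

In big-endian order the high byte comes first in memory.
The bytes are already most-significant first: 0x687B.
0x687B = 26747.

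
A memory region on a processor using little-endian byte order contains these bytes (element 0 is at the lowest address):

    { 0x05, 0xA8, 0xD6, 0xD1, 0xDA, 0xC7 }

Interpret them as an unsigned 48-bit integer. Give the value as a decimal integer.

219742637303813

In little-endian order the low byte comes first in memory.
Reassemble most-significant byte first: C7 DA D1 D6 A8 05 → 0xC7DAD1D6A805.
0xC7DAD1D6A805 = 219742637303813.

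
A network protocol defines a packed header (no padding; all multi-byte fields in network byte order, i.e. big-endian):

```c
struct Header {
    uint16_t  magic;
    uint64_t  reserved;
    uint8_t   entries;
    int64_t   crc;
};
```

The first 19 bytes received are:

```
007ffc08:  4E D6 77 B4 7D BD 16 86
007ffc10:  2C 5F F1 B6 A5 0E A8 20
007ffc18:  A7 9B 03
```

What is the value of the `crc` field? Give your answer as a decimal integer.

`crc` follows `magic` (2 B), `reserved` (8 B), `entries` (1 B), so it starts at offset 2 + 8 + 1 = 11 and occupies 8 bytes.
Bytes at offsets 11..18: B6 A5 0E A8 20 A7 9B 03.
In big-endian order the high byte comes first in memory.
The bytes are already most-significant first: 0xB6A50EA820A79B03.
Top bit is set, so as a signed 64-bit value this is 0xB6A50EA820A79B03 − 2^64 = -5285802472384259325.

-5285802472384259325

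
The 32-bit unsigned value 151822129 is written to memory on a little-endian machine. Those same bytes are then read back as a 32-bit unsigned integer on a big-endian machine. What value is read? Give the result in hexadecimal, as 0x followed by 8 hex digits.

0x319F0C09

151822129 in 32-bit hexadecimal is 0x090C9F31.
Stored little-endian, the bytes at ascending addresses are 31 9F 0C 09.
Read back as big-endian, the last byte is least significant, giving 0x319F0C09.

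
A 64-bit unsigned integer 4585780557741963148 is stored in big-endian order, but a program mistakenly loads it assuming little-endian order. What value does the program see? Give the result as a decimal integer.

10103573881873212223

4585780557741963148 in 64-bit hexadecimal is 0x3FA3F71EEA1A378C.
Stored big-endian, the bytes at ascending addresses are 3F A3 F7 1E EA 1A 37 8C.
Read back as little-endian, the first byte is least significant, giving 0x8C371AEA1EF7A33F.
0x8C371AEA1EF7A33F = 10103573881873212223.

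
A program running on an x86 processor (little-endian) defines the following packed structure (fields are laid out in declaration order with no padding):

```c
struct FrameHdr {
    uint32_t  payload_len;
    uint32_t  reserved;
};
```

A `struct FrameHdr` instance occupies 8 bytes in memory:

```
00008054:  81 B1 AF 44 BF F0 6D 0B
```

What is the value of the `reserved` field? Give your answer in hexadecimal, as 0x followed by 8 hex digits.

0x0B6DF0BF

`reserved` follows `payload_len` (4 bytes), so it starts at byte offset 4 and occupies 4 bytes.
Bytes at offsets 4..7: BF F0 6D 0B.
Little-endian: lowest address holds the least-significant byte.
Reassemble most-significant byte first: 0B 6D F0 BF → 0x0B6DF0BF.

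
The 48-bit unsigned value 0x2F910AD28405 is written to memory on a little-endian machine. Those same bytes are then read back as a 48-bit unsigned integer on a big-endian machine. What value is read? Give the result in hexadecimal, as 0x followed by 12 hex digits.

0x0584D20A912F

Stored little-endian, the bytes at ascending addresses are 05 84 D2 0A 91 2F.
Read back as big-endian, the last byte is least significant, giving 0x0584D20A912F.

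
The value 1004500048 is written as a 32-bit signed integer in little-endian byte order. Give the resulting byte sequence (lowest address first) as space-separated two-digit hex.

1004500048 in hexadecimal, padded to 32 bits, is 0x3BDF7450.
Split into bytes (most-significant first): 3B DF 74 50.
Little-endian: lowest address holds the least-significant byte.
So at ascending addresses the bytes are 50 74 DF 3B.

50 74 DF 3B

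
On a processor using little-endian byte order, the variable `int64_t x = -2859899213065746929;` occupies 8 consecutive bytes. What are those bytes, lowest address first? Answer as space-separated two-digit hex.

Two's complement of -2859899213065746929 in 64 bits: 2859899213065746929 = 0x27B0672E9033F9F1; invert → 0xD84F98D16FCC060E; add 1 → 0xD84F98D16FCC060F.
Split into bytes (most-significant first): D8 4F 98 D1 6F CC 06 0F.
Little-endian stores the least-significant byte at the lowest address.
So at ascending addresses the bytes are 0F 06 CC 6F D1 98 4F D8.

0F 06 CC 6F D1 98 4F D8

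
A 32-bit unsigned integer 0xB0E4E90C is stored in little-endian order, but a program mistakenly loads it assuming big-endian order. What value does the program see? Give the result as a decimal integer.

216655024

Stored little-endian, the bytes at ascending addresses are 0C E9 E4 B0.
Read back as big-endian, the last byte is least significant, giving 0x0CE9E4B0.
0x0CE9E4B0 = 216655024.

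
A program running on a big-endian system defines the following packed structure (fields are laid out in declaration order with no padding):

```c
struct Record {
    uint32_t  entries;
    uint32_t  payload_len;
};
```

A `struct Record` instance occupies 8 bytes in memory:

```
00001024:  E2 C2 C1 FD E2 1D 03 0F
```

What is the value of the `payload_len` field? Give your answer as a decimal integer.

3793552143

`payload_len` follows `entries` (4 bytes), so it starts at byte offset 4 and occupies 4 bytes.
Bytes at offsets 4..7: E2 1D 03 0F.
In big-endian order the high byte comes first in memory.
The bytes are already most-significant first: 0xE21D030F.
0xE21D030F = 3793552143.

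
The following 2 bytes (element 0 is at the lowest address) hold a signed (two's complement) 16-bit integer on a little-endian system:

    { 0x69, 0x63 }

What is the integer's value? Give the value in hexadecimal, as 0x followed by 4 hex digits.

0x6369

In little-endian order the low byte comes first in memory.
Reassemble most-significant byte first: 63 69 → 0x6369.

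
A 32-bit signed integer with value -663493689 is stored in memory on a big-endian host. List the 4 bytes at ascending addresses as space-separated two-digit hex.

Two's complement of -663493689 in 32 bits: 663493689 = 0x278C1C39; invert → 0xD873E3C6; add 1 → 0xD873E3C7.
Split into bytes (most-significant first): D8 73 E3 C7.
Big-endian: lowest address holds the most-significant byte.
So the memory order matches the most-significant-first order: D8 73 E3 C7.

D8 73 E3 C7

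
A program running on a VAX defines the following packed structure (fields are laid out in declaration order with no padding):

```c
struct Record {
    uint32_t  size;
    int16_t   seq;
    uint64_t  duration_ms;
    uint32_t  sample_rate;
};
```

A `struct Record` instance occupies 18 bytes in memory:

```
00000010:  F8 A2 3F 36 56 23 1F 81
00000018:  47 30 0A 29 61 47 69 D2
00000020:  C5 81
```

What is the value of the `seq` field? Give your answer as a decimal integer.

`seq` follows `size` (4 bytes), so it starts at byte offset 4 and occupies 2 bytes.
Bytes at offsets 4..5: 56 23.
Little-endian: lowest address holds the least-significant byte.
Reassemble most-significant byte first: 23 56 → 0x2356.
0x2356 = 9046.

9046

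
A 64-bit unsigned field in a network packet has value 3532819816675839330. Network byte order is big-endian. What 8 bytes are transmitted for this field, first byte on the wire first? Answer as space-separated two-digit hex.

3532819816675839330 in hexadecimal, padded to 64 bits, is 0x310718E7D46C8D62.
Split into bytes (most-significant first): 31 07 18 E7 D4 6C 8D 62.
Big-endian: lowest address holds the most-significant byte.
So the memory order matches the most-significant-first order: 31 07 18 E7 D4 6C 8D 62.

31 07 18 E7 D4 6C 8D 62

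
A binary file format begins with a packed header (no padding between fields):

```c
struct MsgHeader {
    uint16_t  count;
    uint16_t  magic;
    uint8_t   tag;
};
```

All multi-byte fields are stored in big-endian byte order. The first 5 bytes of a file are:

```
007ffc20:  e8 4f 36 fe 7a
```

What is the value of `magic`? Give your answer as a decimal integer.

14078

`magic` follows `count` (2 bytes), so it starts at byte offset 2 and occupies 2 bytes.
Bytes at offsets 2..3: 36 FE.
Big-endian: lowest address holds the most-significant byte.
The bytes are already most-significant first: 0x36FE.
0x36FE = 14078.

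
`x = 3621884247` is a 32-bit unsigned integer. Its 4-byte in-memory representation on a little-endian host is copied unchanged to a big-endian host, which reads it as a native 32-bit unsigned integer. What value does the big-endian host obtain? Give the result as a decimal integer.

3621884247 in 32-bit hexadecimal is 0xD7E19157.
Stored little-endian, the bytes at ascending addresses are 57 91 E1 D7.
Read back as big-endian, the last byte is least significant, giving 0x5791E1D7.
0x5791E1D7 = 1469178327.

1469178327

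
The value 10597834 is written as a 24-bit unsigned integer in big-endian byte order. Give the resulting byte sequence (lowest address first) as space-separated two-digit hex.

10597834 in hexadecimal, padded to 24 bits, is 0xA1B5CA.
Split into bytes (most-significant first): A1 B5 CA.
In big-endian order the high byte comes first in memory.
So the memory order matches the most-significant-first order: A1 B5 CA.

A1 B5 CA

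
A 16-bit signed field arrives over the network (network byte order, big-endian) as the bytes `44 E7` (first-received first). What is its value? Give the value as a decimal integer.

In big-endian order the high byte comes first in memory.
The bytes are already most-significant first: 0x44E7.
0x44E7 = 17639.

17639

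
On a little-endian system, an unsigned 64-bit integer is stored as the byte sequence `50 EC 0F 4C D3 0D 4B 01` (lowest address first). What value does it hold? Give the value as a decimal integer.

Little-endian stores the least-significant byte at the lowest address.
Reassemble most-significant byte first: 01 4B 0D D3 4C 0F EC 50 → 0x014B0DD34C0FEC50.
0x014B0DD34C0FEC50 = 93183418456599632.

93183418456599632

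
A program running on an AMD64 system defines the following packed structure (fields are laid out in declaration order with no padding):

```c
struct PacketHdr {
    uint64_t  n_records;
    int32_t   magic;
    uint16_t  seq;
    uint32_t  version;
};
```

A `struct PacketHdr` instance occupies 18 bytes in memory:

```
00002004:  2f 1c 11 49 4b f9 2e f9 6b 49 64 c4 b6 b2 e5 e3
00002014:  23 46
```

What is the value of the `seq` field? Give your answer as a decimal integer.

`seq` follows `n_records` (8 B), `magic` (4 B), so it starts at offset 8 + 4 = 12 and occupies 2 bytes.
Bytes at offsets 12..13: B6 B2.
Little-endian: lowest address holds the least-significant byte.
Reassemble most-significant byte first: B2 B6 → 0xB2B6.
0xB2B6 = 45750.

45750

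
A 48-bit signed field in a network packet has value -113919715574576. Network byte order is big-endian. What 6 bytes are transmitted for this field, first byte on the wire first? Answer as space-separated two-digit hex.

Two's complement of -113919715574576 in 48 bits: 113919715574576 = 0x679C002E0330; invert → 0x9863FFD1FCCF; add 1 → 0x9863FFD1FCD0.
Split into bytes (most-significant first): 98 63 FF D1 FC D0.
Big-endian: lowest address holds the most-significant byte.
So the memory order matches the most-significant-first order: 98 63 FF D1 FC D0.

98 63 FF D1 FC D0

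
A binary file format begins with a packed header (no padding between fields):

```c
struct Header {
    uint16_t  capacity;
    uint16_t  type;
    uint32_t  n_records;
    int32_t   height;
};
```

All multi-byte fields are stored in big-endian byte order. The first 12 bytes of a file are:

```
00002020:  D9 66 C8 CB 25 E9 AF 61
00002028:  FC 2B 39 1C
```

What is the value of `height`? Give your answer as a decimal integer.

-64276196

`height` follows `capacity` (2 B), `type` (2 B), `n_records` (4 B), so it starts at offset 2 + 2 + 4 = 8 and occupies 4 bytes.
Bytes at offsets 8..11: FC 2B 39 1C.
In big-endian order the high byte comes first in memory.
The bytes are already most-significant first: 0xFC2B391C.
Top bit is set, so as a signed 32-bit value this is 0xFC2B391C − 2^32 = -64276196.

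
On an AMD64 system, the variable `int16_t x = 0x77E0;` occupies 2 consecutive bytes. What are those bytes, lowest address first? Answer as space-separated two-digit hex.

E0 77

Split into bytes (most-significant first): 77 E0.
Little-endian: lowest address holds the least-significant byte.
So at ascending addresses the bytes are E0 77.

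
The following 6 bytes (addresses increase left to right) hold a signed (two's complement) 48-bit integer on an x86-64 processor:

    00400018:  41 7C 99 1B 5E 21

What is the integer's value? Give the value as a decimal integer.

Little-endian stores the least-significant byte at the lowest address.
Reassemble most-significant byte first: 21 5E 1B 99 7C 41 → 0x215E1B997C41.
0x215E1B997C41 = 36688073686081.

36688073686081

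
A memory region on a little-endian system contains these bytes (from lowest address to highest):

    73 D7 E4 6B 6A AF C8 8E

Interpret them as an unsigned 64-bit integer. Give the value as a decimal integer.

Little-endian stores the least-significant byte at the lowest address.
Reassemble most-significant byte first: 8E C8 AF 6A 6B E4 D7 73 → 0x8EC8AF6A6BE4D773.
0x8EC8AF6A6BE4D773 = 10288666220339451763.

10288666220339451763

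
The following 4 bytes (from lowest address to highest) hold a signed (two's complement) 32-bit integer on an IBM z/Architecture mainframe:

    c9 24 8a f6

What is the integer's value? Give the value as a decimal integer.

-920352010

In big-endian order the high byte comes first in memory.
The bytes are already most-significant first: 0xC9248AF6.
Top bit is set, so as a signed 32-bit value this is 0xC9248AF6 − 2^32 = -920352010.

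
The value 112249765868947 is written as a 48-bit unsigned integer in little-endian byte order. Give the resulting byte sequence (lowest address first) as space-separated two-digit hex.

112249765868947 in hexadecimal, padded to 48 bits, is 0x66172F6BB593.
Split into bytes (most-significant first): 66 17 2F 6B B5 93.
In little-endian order the low byte comes first in memory.
So at ascending addresses the bytes are 93 B5 6B 2F 17 66.

93 B5 6B 2F 17 66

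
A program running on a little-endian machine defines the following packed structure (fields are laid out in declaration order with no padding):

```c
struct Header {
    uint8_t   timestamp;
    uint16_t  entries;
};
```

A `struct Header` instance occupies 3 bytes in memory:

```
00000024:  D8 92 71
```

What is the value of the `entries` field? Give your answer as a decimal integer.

`entries` follows `timestamp` (1 byte), so it starts at byte offset 1 and occupies 2 bytes.
Bytes at offsets 1..2: 92 71.
Little-endian stores the least-significant byte at the lowest address.
Reassemble most-significant byte first: 71 92 → 0x7192.
0x7192 = 29074.

29074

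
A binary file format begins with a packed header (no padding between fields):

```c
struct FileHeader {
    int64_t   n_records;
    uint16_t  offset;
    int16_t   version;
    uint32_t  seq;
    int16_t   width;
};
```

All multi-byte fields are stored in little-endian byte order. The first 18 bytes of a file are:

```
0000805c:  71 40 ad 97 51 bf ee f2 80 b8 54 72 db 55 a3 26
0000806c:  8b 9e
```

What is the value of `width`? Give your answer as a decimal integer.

`width` follows `n_records` (8 B), `offset` (2 B), `version` (2 B), `seq` (4 B), so it starts at offset 8 + 2 + 2 + 4 = 16 and occupies 2 bytes.
Bytes at offsets 16..17: 8B 9E.
Little-endian stores the least-significant byte at the lowest address.
Reassemble most-significant byte first: 9E 8B → 0x9E8B.
Top bit is set, so as a signed 16-bit value this is 0x9E8B − 2^16 = -24949.

-24949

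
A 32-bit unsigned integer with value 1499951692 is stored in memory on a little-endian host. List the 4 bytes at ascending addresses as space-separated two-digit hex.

4C 72 67 59

1499951692 in hexadecimal, padded to 32 bits, is 0x5967724C.
Split into bytes (most-significant first): 59 67 72 4C.
In little-endian order the low byte comes first in memory.
So at ascending addresses the bytes are 4C 72 67 59.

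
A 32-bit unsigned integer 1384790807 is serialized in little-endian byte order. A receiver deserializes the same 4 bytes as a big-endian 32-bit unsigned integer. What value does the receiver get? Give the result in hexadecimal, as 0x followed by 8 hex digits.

0x173B8A52

1384790807 in 32-bit hexadecimal is 0x528A3B17.
Stored little-endian, the bytes at ascending addresses are 17 3B 8A 52.
Read back as big-endian, the last byte is least significant, giving 0x173B8A52.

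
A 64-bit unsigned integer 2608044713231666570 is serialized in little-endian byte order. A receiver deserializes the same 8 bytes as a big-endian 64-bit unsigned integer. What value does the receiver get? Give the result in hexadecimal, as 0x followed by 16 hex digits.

2608044713231666570 in 64-bit hexadecimal is 0x2431A2D942824D8A.
Stored little-endian, the bytes at ascending addresses are 8A 4D 82 42 D9 A2 31 24.
Read back as big-endian, the last byte is least significant, giving 0x8A4D8242D9A23124.

0x8A4D8242D9A23124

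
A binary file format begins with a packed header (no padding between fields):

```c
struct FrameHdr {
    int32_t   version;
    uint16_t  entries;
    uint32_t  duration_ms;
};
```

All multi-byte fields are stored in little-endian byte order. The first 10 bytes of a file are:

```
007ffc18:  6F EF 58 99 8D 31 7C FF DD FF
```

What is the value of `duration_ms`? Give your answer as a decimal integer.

`duration_ms` follows `version` (4 B), `entries` (2 B), so it starts at offset 4 + 2 = 6 and occupies 4 bytes.
Bytes at offsets 6..9: 7C FF DD FF.
Little-endian: lowest address holds the least-significant byte.
Reassemble most-significant byte first: FF DD FF 7C → 0xFFDDFF7C.
0xFFDDFF7C = 4292738940.

4292738940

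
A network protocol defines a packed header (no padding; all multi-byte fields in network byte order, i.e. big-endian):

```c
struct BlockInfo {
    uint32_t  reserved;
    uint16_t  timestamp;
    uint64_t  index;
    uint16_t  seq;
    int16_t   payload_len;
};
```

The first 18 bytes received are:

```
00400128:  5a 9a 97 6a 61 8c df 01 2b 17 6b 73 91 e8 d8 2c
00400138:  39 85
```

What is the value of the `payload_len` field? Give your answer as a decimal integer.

14725

`payload_len` follows `reserved` (4 B), `timestamp` (2 B), `index` (8 B), `seq` (2 B), so it starts at offset 4 + 2 + 8 + 2 = 16 and occupies 2 bytes.
Bytes at offsets 16..17: 39 85.
Big-endian stores the most-significant byte at the lowest address.
The bytes are already most-significant first: 0x3985.
0x3985 = 14725.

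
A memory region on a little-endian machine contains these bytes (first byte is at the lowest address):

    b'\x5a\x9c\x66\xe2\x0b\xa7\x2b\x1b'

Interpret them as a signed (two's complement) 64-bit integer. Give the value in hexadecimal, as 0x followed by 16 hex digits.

Little-endian: lowest address holds the least-significant byte.
Reassemble most-significant byte first: 1B 2B A7 0B E2 66 9C 5A → 0x1B2BA70BE2669C5A.

0x1B2BA70BE2669C5A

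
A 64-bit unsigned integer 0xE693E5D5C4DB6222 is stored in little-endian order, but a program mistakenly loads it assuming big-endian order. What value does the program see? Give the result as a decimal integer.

2477784383455859686

Stored little-endian, the bytes at ascending addresses are 22 62 DB C4 D5 E5 93 E6.
Read back as big-endian, the last byte is least significant, giving 0x2262DBC4D5E593E6.
0x2262DBC4D5E593E6 = 2477784383455859686.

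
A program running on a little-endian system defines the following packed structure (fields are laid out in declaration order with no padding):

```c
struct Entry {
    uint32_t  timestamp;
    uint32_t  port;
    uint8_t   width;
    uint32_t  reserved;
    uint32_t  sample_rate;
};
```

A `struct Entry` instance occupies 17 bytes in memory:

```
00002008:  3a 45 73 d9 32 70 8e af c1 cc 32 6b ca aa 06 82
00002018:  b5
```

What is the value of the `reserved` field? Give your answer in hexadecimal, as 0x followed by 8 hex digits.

`reserved` follows `timestamp` (4 B), `port` (4 B), `width` (1 B), so it starts at offset 4 + 4 + 1 = 9 and occupies 4 bytes.
Bytes at offsets 9..12: CC 32 6B CA.
Little-endian stores the least-significant byte at the lowest address.
Reassemble most-significant byte first: CA 6B 32 CC → 0xCA6B32CC.

0xCA6B32CC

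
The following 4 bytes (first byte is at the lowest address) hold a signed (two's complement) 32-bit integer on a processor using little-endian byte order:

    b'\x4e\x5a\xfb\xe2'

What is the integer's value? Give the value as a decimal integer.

-486843826

In little-endian order the low byte comes first in memory.
Reassemble most-significant byte first: E2 FB 5A 4E → 0xE2FB5A4E.
Top bit is set, so as a signed 32-bit value this is 0xE2FB5A4E − 2^32 = -486843826.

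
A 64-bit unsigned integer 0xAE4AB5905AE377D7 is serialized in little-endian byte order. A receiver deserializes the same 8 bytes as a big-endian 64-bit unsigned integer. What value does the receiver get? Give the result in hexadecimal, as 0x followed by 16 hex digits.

Stored little-endian, the bytes at ascending addresses are D7 77 E3 5A 90 B5 4A AE.
Read back as big-endian, the last byte is least significant, giving 0xD777E35A90B54AAE.

0xD777E35A90B54AAE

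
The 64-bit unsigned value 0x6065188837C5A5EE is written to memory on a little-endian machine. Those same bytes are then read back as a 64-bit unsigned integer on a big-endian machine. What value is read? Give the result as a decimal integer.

17196367594481280352

Stored little-endian, the bytes at ascending addresses are EE A5 C5 37 88 18 65 60.
Read back as big-endian, the last byte is least significant, giving 0xEEA5C53788186560.
0xEEA5C53788186560 = 17196367594481280352.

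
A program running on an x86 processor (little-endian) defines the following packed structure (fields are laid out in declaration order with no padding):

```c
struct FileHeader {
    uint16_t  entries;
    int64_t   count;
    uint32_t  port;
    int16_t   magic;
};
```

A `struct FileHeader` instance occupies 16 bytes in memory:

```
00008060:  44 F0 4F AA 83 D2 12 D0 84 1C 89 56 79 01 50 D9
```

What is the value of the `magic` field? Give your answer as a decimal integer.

`magic` follows `entries` (2 B), `count` (8 B), `port` (4 B), so it starts at offset 2 + 8 + 4 = 14 and occupies 2 bytes.
Bytes at offsets 14..15: 50 D9.
Little-endian: lowest address holds the least-significant byte.
Reassemble most-significant byte first: D9 50 → 0xD950.
Top bit is set, so as a signed 16-bit value this is 0xD950 − 2^16 = -9904.

-9904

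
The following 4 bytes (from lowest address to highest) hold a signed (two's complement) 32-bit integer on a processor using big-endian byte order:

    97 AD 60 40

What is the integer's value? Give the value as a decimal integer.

-1750245312

Big-endian: lowest address holds the most-significant byte.
The bytes are already most-significant first: 0x97AD6040.
Top bit is set, so as a signed 32-bit value this is 0x97AD6040 − 2^32 = -1750245312.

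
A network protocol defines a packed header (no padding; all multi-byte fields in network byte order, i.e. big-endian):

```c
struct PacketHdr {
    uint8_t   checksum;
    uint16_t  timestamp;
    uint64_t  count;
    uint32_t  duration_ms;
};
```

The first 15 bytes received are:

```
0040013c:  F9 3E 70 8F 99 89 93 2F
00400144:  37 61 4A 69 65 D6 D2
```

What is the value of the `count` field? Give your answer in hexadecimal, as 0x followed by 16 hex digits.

0x8F9989932F37614A

`count` follows `checksum` (1 B), `timestamp` (2 B), so it starts at offset 1 + 2 = 3 and occupies 8 bytes.
Bytes at offsets 3..10: 8F 99 89 93 2F 37 61 4A.
In big-endian order the high byte comes first in memory.
The bytes are already most-significant first: 0x8F9989932F37614A.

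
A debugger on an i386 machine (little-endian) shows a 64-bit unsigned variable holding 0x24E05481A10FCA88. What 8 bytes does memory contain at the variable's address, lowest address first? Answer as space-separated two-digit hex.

Split into bytes (most-significant first): 24 E0 54 81 A1 0F CA 88.
In little-endian order the low byte comes first in memory.
So at ascending addresses the bytes are 88 CA 0F A1 81 54 E0 24.

88 CA 0F A1 81 54 E0 24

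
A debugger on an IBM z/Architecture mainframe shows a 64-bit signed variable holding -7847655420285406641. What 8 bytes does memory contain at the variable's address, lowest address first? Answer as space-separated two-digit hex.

93 17 86 F9 52 38 32 4F

Two's complement of -7847655420285406641 in 64 bits: 7847655420285406641 = 0x6CE87906ADC7CDB1; invert → 0x931786F95238324E; add 1 → 0x931786F95238324F.
Split into bytes (most-significant first): 93 17 86 F9 52 38 32 4F.
Big-endian: lowest address holds the most-significant byte.
So the memory order matches the most-significant-first order: 93 17 86 F9 52 38 32 4F.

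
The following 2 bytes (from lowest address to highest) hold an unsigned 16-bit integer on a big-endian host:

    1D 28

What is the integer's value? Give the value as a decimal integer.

7464

In big-endian order the high byte comes first in memory.
The bytes are already most-significant first: 0x1D28.
0x1D28 = 7464.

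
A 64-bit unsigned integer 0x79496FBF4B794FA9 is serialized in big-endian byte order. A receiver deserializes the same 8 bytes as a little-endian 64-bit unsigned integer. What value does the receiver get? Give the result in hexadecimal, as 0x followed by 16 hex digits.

0xA94F794BBF6F4979

Stored big-endian, the bytes at ascending addresses are 79 49 6F BF 4B 79 4F A9.
Read back as little-endian, the first byte is least significant, giving 0xA94F794BBF6F4979.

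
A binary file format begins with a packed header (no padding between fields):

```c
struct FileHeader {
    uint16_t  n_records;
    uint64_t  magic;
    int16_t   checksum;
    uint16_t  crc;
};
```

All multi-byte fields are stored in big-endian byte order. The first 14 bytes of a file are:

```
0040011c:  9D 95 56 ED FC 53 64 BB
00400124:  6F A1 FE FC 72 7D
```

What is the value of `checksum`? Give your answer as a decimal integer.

-260

`checksum` follows `n_records` (2 B), `magic` (8 B), so it starts at offset 2 + 8 = 10 and occupies 2 bytes.
Bytes at offsets 10..11: FE FC.
In big-endian order the high byte comes first in memory.
The bytes are already most-significant first: 0xFEFC.
Top bit is set, so as a signed 16-bit value this is 0xFEFC − 2^16 = -260.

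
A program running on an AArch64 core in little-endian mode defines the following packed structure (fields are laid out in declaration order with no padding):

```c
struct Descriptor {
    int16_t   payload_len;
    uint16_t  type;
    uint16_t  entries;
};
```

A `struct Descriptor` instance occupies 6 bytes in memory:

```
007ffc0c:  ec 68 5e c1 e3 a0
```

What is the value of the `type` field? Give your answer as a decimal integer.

49502

`type` follows `payload_len` (2 bytes), so it starts at byte offset 2 and occupies 2 bytes.
Bytes at offsets 2..3: 5E C1.
In little-endian order the low byte comes first in memory.
Reassemble most-significant byte first: C1 5E → 0xC15E.
0xC15E = 49502.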